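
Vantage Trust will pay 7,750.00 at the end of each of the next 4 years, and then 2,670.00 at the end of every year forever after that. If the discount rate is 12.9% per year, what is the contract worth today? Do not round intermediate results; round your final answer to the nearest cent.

PV of 4-year annuity: 7,750.00 × [1 − (1+0.129)^−4] / 0.129 = 23100.13187
Perpetuity value at year 4: 2,670.00 / 0.129 = 20697.67442
PV of perpetuity: 20697.67442 / (1+0.129)^4 = 12739.30641
Total PV = 23100.13187 + 12739.30641 = 35839.43828

35839.44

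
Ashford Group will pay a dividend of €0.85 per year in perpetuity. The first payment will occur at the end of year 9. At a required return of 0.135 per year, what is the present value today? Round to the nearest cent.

€2.29

Value at end of year 8: C / r = €0.85 / 0.135 = €6.2963
Discount to today: PV = €6.2963 / (1 + 0.135)^8 = €6.2963 / 2.754019 = €2.29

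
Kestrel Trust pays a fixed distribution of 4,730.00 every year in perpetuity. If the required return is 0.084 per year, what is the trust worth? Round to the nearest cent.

Level perpetuity: PV = C / r = 4,730.00 / 0.084 = 56,309.52

56309.52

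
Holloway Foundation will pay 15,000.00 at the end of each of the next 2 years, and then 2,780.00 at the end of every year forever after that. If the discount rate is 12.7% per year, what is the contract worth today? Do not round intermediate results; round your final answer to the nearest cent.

PV of 2-year annuity: 15,000.00 × [1 − (1+0.127)^−2] / 0.127 = 25119.49574
Perpetuity value at year 2: 2,780.00 / 0.127 = 21889.76378
PV of perpetuity: 21889.76378 / (1+0.127)^2 = 17234.28390
Total PV = 25119.49574 + 17234.28390 = 42353.77964

42353.78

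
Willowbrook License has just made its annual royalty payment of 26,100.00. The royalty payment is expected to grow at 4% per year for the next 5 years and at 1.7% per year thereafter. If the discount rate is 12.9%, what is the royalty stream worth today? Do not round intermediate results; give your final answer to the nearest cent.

D_1 = 27144.00000
D_2 = 28229.76000
D_3 = 29358.95040
D_4 = 30533.30842
D_5 = 31754.64075
Terminal value at year 5: TV = D_5×(1+g_2)/(r−g_2) = 32294.46965/0.112 = 288343.47898
P_0 = D_1/(1+r)^1 + D_2/(1+r)^2 + D_3/(1+r)^3 + D_4/(1+r)^4 + D_5/(1+r)^5 + TV/(1+r)^5
    = 24042.51550 + 22147.22420 + 20401.34027 + 18793.08581 + 17311.61138 + 157195.61403 = 259891.39119

259891.39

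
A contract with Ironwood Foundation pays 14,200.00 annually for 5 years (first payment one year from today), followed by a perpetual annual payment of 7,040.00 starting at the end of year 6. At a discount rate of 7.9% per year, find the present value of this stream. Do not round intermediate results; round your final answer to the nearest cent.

117777.23

PV of 5-year annuity: 14,200.00 × [1 − (1+0.079)^−5] / 0.079 = 56846.22793
Perpetuity value at year 5: 7,040.00 / 0.079 = 89113.92405
PV of perpetuity: 89113.92405 / (1+0.079)^5 = 60931.00542
Total PV = 56846.22793 + 60931.00542 = 117777.23334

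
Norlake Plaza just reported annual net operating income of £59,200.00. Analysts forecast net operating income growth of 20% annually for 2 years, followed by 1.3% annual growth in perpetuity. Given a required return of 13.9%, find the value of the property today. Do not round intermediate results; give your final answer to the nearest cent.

£656375.27

D_1 = 71040.00000
D_2 = 85248.00000
Terminal value at year 2: TV = D_2×(1+g_2)/(r−g_2) = 86356.22400/0.126 = 685366.85714
P_0 = D_1/(1+r)^1 + D_2/(1+r)^2 + TV/(1+r)^2
    = 62370.50044 + 65710.79941 + 528293.96668 = 656375.26652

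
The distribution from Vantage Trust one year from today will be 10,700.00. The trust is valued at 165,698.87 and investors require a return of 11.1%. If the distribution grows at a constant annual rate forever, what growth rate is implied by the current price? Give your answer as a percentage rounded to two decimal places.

P = D₁/(r−g) ⇒ g = r − D₁/P = 0.111 − 10,700.00/165,698.87 = 0.046425

4.64%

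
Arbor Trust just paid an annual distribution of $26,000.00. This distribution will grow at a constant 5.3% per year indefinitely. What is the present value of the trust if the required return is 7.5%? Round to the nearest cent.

D₁ = D₀ × (1 + g) = $26,000.00 × 1.053 = $27,378.0000
Growing perpetuity: P = D₁ / (r − g) = $27,378.0000 / (0.075 − 0.053) = $1,244,454.55

$1244454.55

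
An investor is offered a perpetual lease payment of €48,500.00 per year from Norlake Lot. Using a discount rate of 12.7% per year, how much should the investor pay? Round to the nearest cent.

Level perpetuity: PV = C / r = €48,500.00 / 0.127 = €381,889.76

€381889.76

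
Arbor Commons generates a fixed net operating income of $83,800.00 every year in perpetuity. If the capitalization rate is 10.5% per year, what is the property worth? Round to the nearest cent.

$798095.24

Level perpetuity: PV = C / r = $83,800.00 / 0.105 = $798,095.24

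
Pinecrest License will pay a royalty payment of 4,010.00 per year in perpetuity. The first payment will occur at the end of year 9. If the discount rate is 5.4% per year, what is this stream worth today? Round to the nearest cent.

Value at end of year 8: C / r = 4,010.00 / 0.054 = 74,259.2593
Discount to today: PV = 74,259.2593 / (1 + 0.054)^8 = 74,259.2593 / 1.523088 = 48,755.74

48755.74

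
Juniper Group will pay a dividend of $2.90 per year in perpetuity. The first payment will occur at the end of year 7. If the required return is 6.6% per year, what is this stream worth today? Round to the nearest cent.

Value at end of year 6: C / r = $2.90 / 0.066 = $43.9394
Discount to today: PV = $43.9394 / (1 + 0.066)^6 = $43.9394 / 1.467382 = $29.94

$29.94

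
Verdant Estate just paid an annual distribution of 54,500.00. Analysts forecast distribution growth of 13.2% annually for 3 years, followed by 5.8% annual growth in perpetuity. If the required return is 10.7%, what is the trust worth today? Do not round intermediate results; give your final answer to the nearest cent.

D_1 = 61694.00000
D_2 = 69837.60800
D_3 = 79056.17226
Terminal value at year 3: TV = D_3×(1+g_2)/(r−g_2) = 83641.43025/0.049 = 1706967.96422
P_0 = D_1/(1+r)^1 + D_2/(1+r)^2 + D_3/(1+r)^3 + TV/(1+r)^3
    = 55730.80397 + 56989.40388 + 58276.42746 + 1258295.10716 = 1429291.74248

1429291.74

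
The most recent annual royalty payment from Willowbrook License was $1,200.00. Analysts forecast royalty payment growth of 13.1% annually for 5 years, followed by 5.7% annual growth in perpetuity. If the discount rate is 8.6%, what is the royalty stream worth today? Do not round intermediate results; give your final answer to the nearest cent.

D_1 = 1357.20000
D_2 = 1534.99320
D_3 = 1736.07731
D_4 = 1963.50344
D_5 = 2220.72239
Terminal value at year 5: TV = D_5×(1+g_2)/(r−g_2) = 2347.30356/0.029 = 80941.50217
P_0 = D_1/(1+r)^1 + D_2/(1+r)^2 + D_3/(1+r)^3 + D_4/(1+r)^4 + D_5/(1+r)^5 + TV/(1+r)^5
    = 1249.72376 + 1301.50789 + 1355.43778 + 1411.60232 + 1470.09413 + 53582.39651 = 60370.76239

$60370.76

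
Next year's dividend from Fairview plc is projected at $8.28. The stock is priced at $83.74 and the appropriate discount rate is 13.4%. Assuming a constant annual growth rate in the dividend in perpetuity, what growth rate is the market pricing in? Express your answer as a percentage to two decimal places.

P = D₁/(r−g) ⇒ g = r − D₁/P = 0.134 − $8.28/$83.74 = 0.035123

3.51%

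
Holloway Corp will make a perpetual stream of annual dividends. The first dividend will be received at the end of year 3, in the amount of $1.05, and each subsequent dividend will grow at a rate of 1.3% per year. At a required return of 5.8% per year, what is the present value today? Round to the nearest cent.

Value at end of year 2: C₁ / (r − g) = $1.05 / (0.058 − 0.013) = $23.3333
Discount to today: PV = $23.3333 / (1 + 0.058)^2 = $23.3333 / 1.119364 = $20.85

$20.85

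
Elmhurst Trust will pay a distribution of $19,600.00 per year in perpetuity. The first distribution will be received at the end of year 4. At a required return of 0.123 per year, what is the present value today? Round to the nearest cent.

$112515.33

Value at end of year 3: C / r = $19,600.00 / 0.123 = $159,349.5935
Discount to today: PV = $159,349.5935 / (1 + 0.123)^3 = $159,349.5935 / 1.416248 = $112,515.33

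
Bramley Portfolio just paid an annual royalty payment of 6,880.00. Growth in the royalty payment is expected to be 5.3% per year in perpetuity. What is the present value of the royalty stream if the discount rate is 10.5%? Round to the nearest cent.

D₁ = D₀ × (1 + g) = 6,880.00 × 1.053 = 7,244.6400
Growing perpetuity: P = D₁ / (r − g) = 7,244.6400 / (0.105 − 0.053) = 139,320.00

139320.00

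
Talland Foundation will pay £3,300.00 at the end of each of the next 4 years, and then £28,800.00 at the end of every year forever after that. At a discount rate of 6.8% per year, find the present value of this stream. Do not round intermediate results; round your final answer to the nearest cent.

£336764.11

PV of 4-year annuity: £3,300.00 × [1 − (1+0.068)^−4] / 0.068 = 11228.45115
Perpetuity value at year 4: £28,800.00 / 0.068 = 423529.41176
PV of perpetuity: 423529.41176 / (1+0.068)^4 = 325535.65629
Total PV = 11228.45115 + 325535.65629 = 336764.10744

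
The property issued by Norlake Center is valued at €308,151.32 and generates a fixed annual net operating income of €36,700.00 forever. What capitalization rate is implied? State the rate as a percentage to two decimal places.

P = C/r ⇒ r = C/P = €36,700.00/€308,151.32 = 0.119097

11.91%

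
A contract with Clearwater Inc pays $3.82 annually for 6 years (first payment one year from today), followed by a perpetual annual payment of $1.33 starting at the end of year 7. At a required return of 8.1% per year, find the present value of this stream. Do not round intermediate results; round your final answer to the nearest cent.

PV of 6-year annuity: $3.82 × [1 − (1+0.081)^−6] / 0.081 = 17.60596
Perpetuity value at year 6: $1.33 / 0.081 = 16.41975
PV of perpetuity: 16.41975 / (1+0.081)^6 = 10.28993
Total PV = 17.60596 + 10.28993 = 27.89589

$27.90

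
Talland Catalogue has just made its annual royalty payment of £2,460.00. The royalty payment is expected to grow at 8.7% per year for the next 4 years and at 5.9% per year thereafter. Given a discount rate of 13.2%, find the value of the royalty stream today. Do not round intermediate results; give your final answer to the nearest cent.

£39241.95

D_1 = 2674.02000
D_2 = 2906.65974
D_3 = 3159.53914
D_4 = 3434.41904
Terminal value at year 4: TV = D_4×(1+g_2)/(r−g_2) = 3637.04977/0.073 = 49822.59953
P_0 = D_1/(1+r)^1 + D_2/(1+r)^2 + D_3/(1+r)^3 + D_4/(1+r)^4 + TV/(1+r)^4
    = 2362.20848 + 2268.30443 + 2178.13332 + 2091.54675 + 30341.75352 = 39241.94650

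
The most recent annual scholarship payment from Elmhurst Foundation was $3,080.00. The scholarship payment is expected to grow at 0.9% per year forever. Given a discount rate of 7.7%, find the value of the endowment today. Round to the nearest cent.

$45701.76

D₁ = D₀ × (1 + g) = $3,080.00 × 1.009 = $3,107.7200
Growing perpetuity: P = D₁ / (r − g) = $3,107.7200 / (0.077 − 0.009) = $45,701.76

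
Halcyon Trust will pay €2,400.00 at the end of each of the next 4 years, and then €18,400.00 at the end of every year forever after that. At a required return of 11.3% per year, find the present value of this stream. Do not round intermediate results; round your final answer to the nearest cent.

€113509.01

PV of 4-year annuity: €2,400.00 × [1 − (1+0.113)^−4] / 0.113 = 7398.42654
Perpetuity value at year 4: €18,400.00 / 0.113 = 162831.85841
PV of perpetuity: 162831.85841 / (1+0.113)^4 = 106110.58826
Total PV = 7398.42654 + 106110.58826 = 113509.01480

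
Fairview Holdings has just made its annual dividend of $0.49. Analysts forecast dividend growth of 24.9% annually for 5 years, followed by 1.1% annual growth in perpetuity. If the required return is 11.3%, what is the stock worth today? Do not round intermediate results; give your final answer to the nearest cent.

D_1 = 0.61201
D_2 = 0.76440
D_3 = 0.95474
D_4 = 1.19247
D_5 = 1.48939
Terminal value at year 5: TV = D_5×(1+g_2)/(r−g_2) = 1.50577/0.102 = 14.76248
P_0 = D_1/(1+r)^1 + D_2/(1+r)^2 + D_3/(1+r)^3 + D_4/(1+r)^4 + D_5/(1+r)^5 + TV/(1+r)^5
    = 0.54987 + 0.61706 + 0.69247 + 0.77708 + 0.87203 + 8.64338 = 12.15189

$12.15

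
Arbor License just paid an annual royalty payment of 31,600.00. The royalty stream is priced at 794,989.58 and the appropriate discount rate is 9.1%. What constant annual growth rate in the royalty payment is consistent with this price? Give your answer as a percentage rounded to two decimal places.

4.93%

P = D₀(1+g)/(r−g) ⇒ P(r−g) = D₀(1+g) ⇒ g(P+D₀) = P·r − D₀
g = (P·r − D₀)/(P + D₀) = (794,989.58×0.091 − 31,600.00) / (794,989.58 + 31,600.00) = 0.049292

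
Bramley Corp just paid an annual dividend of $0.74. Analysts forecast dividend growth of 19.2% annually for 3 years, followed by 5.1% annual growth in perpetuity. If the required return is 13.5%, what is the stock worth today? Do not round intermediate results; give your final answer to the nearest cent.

$13.18

D_1 = 0.88208
D_2 = 1.05144
D_3 = 1.25332
Terminal value at year 3: TV = D_3×(1+g_2)/(r−g_2) = 1.31723/0.084 = 15.68137
P_0 = D_1/(1+r)^1 + D_2/(1+r)^2 + D_3/(1+r)^3 + TV/(1+r)^3
    = 0.77716 + 0.81619 + 0.85718 + 10.72498 = 13.17551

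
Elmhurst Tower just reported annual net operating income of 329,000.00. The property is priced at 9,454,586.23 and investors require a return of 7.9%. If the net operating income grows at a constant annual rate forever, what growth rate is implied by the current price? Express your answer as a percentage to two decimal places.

4.27%

P = D₀(1+g)/(r−g) ⇒ P(r−g) = D₀(1+g) ⇒ g(P+D₀) = P·r − D₀
g = (P·r − D₀)/(P + D₀) = (9,454,586.23×0.079 − 329,000.00) / (9,454,586.23 + 329,000.00) = 0.042716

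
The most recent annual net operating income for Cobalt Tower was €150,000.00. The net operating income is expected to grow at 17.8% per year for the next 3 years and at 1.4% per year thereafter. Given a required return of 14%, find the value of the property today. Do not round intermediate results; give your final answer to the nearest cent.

€1812597.88

D_1 = 176700.00000
D_2 = 208152.60000
D_3 = 245203.76280
Terminal value at year 3: TV = D_3×(1+g_2)/(r−g_2) = 248636.61548/0.126 = 1973306.47206
P_0 = D_1/(1+r)^1 + D_2/(1+r)^2 + D_3/(1+r)^3 + TV/(1+r)^3
    = 155000.00000 + 160166.66667 + 165505.55556 + 1331925.66138 = 1812597.88360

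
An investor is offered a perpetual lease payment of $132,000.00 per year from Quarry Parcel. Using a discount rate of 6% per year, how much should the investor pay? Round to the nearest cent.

$2200000.00

Level perpetuity: PV = C / r = $132,000.00 / 0.06 = $2,200,000.00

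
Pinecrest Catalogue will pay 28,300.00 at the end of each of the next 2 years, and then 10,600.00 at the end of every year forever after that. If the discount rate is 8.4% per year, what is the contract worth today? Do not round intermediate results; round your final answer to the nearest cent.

PV of 2-year annuity: 28,300.00 × [1 − (1+0.084)^−2] / 0.084 = 50190.96962
Perpetuity value at year 2: 10,600.00 / 0.084 = 126190.47619
PV of perpetuity: 126190.47619 / (1+0.084)^2 = 107391.03174
Total PV = 50190.96962 + 107391.03174 = 157582.00136

157582.00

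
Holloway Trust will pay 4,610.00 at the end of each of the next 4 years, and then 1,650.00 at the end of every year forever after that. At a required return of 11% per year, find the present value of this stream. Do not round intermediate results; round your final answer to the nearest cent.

24183.24

PV of 4-year annuity: 4,610.00 × [1 − (1+0.11)^−4] / 0.11 = 14302.27463
Perpetuity value at year 4: 1,650.00 / 0.11 = 15000.00000
PV of perpetuity: 15000.00000 / (1+0.11)^4 = 9880.96461
Total PV = 14302.27463 + 9880.96461 = 24183.23924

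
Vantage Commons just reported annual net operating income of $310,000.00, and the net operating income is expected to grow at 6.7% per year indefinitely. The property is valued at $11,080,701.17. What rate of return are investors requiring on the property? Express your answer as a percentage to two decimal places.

D₁ = $310,000.00 × 1.067 = $330,770.0000
P = D₁/(r − g) ⇒ r = D₁/P + g = $330,770.0000/$11,080,701.17 + 0.067 = 0.029851 + 0.067 = 0.096851

9.69%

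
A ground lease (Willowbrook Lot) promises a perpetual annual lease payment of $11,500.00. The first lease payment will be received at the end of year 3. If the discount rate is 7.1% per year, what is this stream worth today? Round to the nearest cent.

$141208.41

Value at end of year 2: C / r = $11,500.00 / 0.071 = $161,971.8310
Discount to today: PV = $161,971.8310 / (1 + 0.071)^2 = $161,971.8310 / 1.147041 = $141,208.41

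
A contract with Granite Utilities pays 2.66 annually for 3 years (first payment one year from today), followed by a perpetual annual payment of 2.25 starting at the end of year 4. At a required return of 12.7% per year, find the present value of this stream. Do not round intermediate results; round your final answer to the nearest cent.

PV of 3-year annuity: 2.66 × [1 − (1+0.127)^−3] / 0.127 = 6.31280
Perpetuity value at year 3: 2.25 / 0.127 = 17.71654
PV of perpetuity: 17.71654 / (1+0.127)^3 = 12.37676
Total PV = 6.31280 + 12.37676 = 18.68956

18.69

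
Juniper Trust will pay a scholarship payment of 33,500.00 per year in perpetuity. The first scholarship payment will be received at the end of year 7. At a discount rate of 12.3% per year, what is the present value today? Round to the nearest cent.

135787.93

Value at end of year 6: C / r = 33,500.00 / 0.123 = 272,357.7236
Discount to today: PV = 272,357.7236 / (1 + 0.123)^6 = 272,357.7236 / 2.005758 = 135,787.93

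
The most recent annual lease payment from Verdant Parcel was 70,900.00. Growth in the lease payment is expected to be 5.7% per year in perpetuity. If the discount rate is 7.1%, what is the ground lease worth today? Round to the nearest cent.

D₁ = D₀ × (1 + g) = 70,900.00 × 1.057 = 74,941.3000
Growing perpetuity: P = D₁ / (r − g) = 74,941.3000 / (0.071 − 0.057) = 5,352,950.00

5352950.00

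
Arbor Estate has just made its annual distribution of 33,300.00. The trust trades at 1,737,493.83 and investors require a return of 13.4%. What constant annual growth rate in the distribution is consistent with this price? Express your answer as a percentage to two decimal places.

11.27%

P = D₀(1+g)/(r−g) ⇒ P(r−g) = D₀(1+g) ⇒ g(P+D₀) = P·r − D₀
g = (P·r − D₀)/(P + D₀) = (1,737,493.83×0.134 − 33,300.00) / (1,737,493.83 + 33,300.00) = 0.112675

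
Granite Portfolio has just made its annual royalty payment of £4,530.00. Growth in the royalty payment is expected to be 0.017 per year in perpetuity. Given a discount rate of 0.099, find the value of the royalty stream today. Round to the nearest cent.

£56183.05

D₁ = D₀ × (1 + g) = £4,530.00 × 1.017 = £4,607.0100
Growing perpetuity: P = D₁ / (r − g) = £4,607.0100 / (0.099 − 0.017) = £56,183.05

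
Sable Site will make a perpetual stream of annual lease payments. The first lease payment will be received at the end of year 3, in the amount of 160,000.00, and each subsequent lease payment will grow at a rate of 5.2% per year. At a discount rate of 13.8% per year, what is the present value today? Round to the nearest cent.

Value at end of year 2: C₁ / (r − g) = 160,000.00 / (0.138 − 0.052) = 1,860,465.1163
Discount to today: PV = 1,860,465.1163 / (1 + 0.138)^2 = 1,860,465.1163 / 1.295044 = 1,436,603.79

1436603.79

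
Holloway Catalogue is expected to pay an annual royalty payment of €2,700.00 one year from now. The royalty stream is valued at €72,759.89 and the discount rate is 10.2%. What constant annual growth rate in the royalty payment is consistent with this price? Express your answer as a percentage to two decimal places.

P = D₁/(r−g) ⇒ g = r − D₁/P = 0.102 − €2,700.00/€72,759.89 = 0.064892

6.49%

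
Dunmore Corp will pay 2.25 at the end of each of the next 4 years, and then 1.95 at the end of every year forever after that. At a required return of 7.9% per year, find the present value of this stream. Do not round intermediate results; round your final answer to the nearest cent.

25.68

PV of 4-year annuity: 2.25 × [1 − (1+0.079)^−4] / 0.079 = 7.46890
Perpetuity value at year 4: 1.95 / 0.079 = 24.68354
PV of perpetuity: 24.68354 / (1+0.079)^4 = 18.21049
Total PV = 7.46890 + 18.21049 = 25.67940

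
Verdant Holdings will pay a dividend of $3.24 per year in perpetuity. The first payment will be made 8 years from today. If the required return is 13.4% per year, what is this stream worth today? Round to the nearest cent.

Value at end of year 7: C / r = $3.24 / 0.134 = $24.1791
Discount to today: PV = $24.1791 / (1 + 0.134)^7 = $24.1791 / 2.411523 = $10.03

$10.03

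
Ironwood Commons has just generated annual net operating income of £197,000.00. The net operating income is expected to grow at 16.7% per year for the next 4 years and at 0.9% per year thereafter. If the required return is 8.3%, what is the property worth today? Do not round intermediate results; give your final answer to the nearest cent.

D_1 = 229899.00000
D_2 = 268292.13300
D_3 = 313096.91921
D_4 = 365384.10472
Terminal value at year 4: TV = D_4×(1+g_2)/(r−g_2) = 368672.56166/0.074 = 4982061.64408
P_0 = D_1/(1+r)^1 + D_2/(1+r)^2 + D_3/(1+r)^3 + D_4/(1+r)^4 + TV/(1+r)^4
    = 212279.77839 + 228744.69195 + 246486.66252 + 265604.74161 + 3621556.54435 = 4574672.41882

£4574672.42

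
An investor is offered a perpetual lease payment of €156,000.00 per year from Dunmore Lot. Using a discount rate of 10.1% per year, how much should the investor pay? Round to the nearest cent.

€1544554.46

Level perpetuity: PV = C / r = €156,000.00 / 0.101 = €1,544,554.46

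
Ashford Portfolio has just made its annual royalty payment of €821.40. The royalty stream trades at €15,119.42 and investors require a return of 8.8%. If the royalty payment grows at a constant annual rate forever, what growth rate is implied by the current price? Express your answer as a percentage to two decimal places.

P = D₀(1+g)/(r−g) ⇒ P(r−g) = D₀(1+g) ⇒ g(P+D₀) = P·r − D₀
g = (P·r − D₀)/(P + D₀) = (€15,119.42×0.088 − €821.40) / (€15,119.42 + €821.40) = 0.031937

3.19%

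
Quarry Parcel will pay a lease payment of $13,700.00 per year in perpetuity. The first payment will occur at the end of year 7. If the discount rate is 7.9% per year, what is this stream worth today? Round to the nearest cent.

$109891.68

Value at end of year 6: C / r = $13,700.00 / 0.079 = $173,417.7215
Discount to today: PV = $173,417.7215 / (1 + 0.079)^6 = $173,417.7215 / 1.578079 = $109,891.68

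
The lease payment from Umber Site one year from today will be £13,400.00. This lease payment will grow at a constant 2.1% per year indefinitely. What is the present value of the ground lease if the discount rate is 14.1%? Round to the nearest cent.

£111666.67

Growing perpetuity: P = D₁ / (r − g) = £13,400.0000 / (0.141 − 0.021) = £111,666.67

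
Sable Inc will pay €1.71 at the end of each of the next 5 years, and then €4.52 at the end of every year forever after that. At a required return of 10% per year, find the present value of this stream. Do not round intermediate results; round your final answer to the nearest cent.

€34.55

PV of 5-year annuity: €1.71 × [1 − (1+0.1)^−5] / 0.1 = 6.48225
Perpetuity value at year 5: €4.52 / 0.1 = 45.20000
PV of perpetuity: 45.20000 / (1+0.1)^5 = 28.06564
Total PV = 6.48225 + 28.06564 = 34.54789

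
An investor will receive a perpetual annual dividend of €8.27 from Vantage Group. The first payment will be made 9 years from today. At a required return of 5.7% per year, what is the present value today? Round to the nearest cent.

Value at end of year 8: C / r = €8.27 / 0.057 = €145.0877
Discount to today: PV = €145.0877 / (1 + 0.057)^8 = €145.0877 / 1.558116 = €93.12

€93.12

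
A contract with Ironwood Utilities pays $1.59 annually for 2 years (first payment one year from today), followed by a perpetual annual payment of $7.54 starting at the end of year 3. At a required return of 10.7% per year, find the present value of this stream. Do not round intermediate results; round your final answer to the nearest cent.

$60.24

PV of 2-year annuity: $1.59 × [1 − (1+0.107)^−2] / 0.107 = 2.73380
Perpetuity value at year 2: $7.54 / 0.107 = 70.46729
PV of perpetuity: 70.46729 / (1+0.107)^2 = 57.50324
Total PV = 2.73380 + 57.50324 = 60.23704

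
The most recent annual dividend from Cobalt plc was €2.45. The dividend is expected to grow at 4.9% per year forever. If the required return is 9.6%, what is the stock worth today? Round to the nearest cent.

D₁ = D₀ × (1 + g) = €2.45 × 1.049 = €2.5701
Growing perpetuity: P = D₁ / (r − g) = €2.5701 / (0.096 − 0.049) = €54.68

€54.68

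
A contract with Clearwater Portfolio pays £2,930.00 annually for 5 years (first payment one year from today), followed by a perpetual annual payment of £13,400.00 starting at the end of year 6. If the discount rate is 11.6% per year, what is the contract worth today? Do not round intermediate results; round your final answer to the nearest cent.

£77398.22

PV of 5-year annuity: £2,930.00 × [1 − (1+0.116)^−5] / 0.116 = 10667.49972
Perpetuity value at year 5: £13,400.00 / 0.116 = 115517.24138
PV of perpetuity: 115517.24138 / (1+0.116)^5 = 66730.72390
Total PV = 10667.49972 + 66730.72390 = 77398.22362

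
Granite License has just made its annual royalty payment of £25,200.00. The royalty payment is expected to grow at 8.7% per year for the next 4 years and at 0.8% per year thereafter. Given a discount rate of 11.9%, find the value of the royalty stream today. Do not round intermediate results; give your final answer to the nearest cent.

D_1 = 27392.40000
D_2 = 29775.53880
D_3 = 32366.01068
D_4 = 35181.85360
Terminal value at year 4: TV = D_4×(1+g_2)/(r−g_2) = 35463.30843/0.111 = 319489.26516
P_0 = D_1/(1+r)^1 + D_2/(1+r)^2 + D_3/(1+r)^3 + D_4/(1+r)^4 + TV/(1+r)^4
    = 24479.35657 + 23779.32135 + 23099.30501 + 22438.73507 + 203767.97255 = 297564.69055

£297564.69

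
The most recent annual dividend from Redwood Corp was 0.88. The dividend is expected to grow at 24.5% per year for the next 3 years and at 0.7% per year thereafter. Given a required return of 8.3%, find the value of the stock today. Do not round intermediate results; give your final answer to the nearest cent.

D_1 = 1.09560
D_2 = 1.36402
D_3 = 1.69821
Terminal value at year 3: TV = D_3×(1+g_2)/(r−g_2) = 1.71009/0.076 = 22.50125
P_0 = D_1/(1+r)^1 + D_2/(1+r)^2 + D_3/(1+r)^3 + TV/(1+r)^3
    = 1.01163 + 1.16296 + 1.33692 + 17.71419 = 21.22570

21.23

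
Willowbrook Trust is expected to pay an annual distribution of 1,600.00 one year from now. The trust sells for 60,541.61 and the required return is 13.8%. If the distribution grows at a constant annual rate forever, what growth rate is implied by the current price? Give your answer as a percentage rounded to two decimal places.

11.16%

P = D₁/(r−g) ⇒ g = r − D₁/P = 0.138 − 1,600.00/60,541.61 = 0.111572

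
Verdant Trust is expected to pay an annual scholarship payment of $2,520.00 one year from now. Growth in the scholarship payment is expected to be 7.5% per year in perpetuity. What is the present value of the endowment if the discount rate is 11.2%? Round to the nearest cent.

Growing perpetuity: P = D₁ / (r − g) = $2,520.0000 / (0.112 − 0.075) = $68,108.11

$68108.11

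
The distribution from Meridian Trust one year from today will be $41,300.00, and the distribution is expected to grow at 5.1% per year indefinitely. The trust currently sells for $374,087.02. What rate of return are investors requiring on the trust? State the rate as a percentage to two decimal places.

P = D₁/(r − g) ⇒ r = D₁/P + g = $41,300.0000/$374,087.02 + 0.051 = 0.110402 + 0.051 = 0.161402

16.14%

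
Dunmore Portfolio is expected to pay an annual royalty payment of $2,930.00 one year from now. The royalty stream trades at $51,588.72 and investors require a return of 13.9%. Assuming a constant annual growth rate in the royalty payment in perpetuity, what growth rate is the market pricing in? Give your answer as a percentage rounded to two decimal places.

8.22%

P = D₁/(r−g) ⇒ g = r − D₁/P = 0.139 − $2,930.00/$51,588.72 = 0.082205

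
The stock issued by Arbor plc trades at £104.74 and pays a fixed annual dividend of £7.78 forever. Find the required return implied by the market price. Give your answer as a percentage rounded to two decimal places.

7.43%

P = C/r ⇒ r = C/P = £7.78/£104.74 = 0.074279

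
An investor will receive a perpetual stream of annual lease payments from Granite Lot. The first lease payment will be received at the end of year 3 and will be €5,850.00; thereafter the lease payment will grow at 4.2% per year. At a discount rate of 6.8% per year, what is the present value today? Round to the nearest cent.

Value at end of year 2: C₁ / (r − g) = €5,850.00 / (0.068 − 0.042) = €225,000.0000
Discount to today: PV = €225,000.0000 / (1 + 0.068)^2 = €225,000.0000 / 1.140624 = €197,260.45

€197260.45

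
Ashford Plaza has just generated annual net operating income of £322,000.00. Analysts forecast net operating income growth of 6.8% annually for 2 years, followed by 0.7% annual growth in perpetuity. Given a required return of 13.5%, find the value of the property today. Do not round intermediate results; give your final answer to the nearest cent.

£2831082.16

D_1 = 343896.00000
D_2 = 367280.92800
Terminal value at year 2: TV = D_2×(1+g_2)/(r−g_2) = 369851.89450/0.128 = 2889467.92575
P_0 = D_1/(1+r)^1 + D_2/(1+r)^2 + TV/(1+r)^2
    = 302992.07048 + 285106.19496 + 2242983.89315 = 2831082.15859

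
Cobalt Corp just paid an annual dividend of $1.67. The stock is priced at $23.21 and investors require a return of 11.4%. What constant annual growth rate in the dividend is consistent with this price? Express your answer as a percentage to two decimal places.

P = D₀(1+g)/(r−g) ⇒ P(r−g) = D₀(1+g) ⇒ g(P+D₀) = P·r − D₀
g = (P·r − D₀)/(P + D₀) = ($23.21×0.114 − $1.67) / ($23.21 + $1.67) = 0.039226

3.92%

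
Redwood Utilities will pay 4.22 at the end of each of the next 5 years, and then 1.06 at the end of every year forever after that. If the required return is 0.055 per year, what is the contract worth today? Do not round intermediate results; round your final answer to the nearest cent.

32.77

PV of 5-year annuity: 4.22 × [1 − (1+0.055)^−5] / 0.055 = 18.02060
Perpetuity value at year 5: 1.06 / 0.055 = 19.27273
PV of perpetuity: 19.27273 / (1+0.055)^5 = 14.74623
Total PV = 18.02060 + 14.74623 = 32.76683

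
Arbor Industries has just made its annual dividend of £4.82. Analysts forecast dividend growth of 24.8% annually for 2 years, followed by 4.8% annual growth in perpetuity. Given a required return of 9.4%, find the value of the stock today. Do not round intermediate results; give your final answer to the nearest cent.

£154.68

D_1 = 6.01536
D_2 = 7.50717
Terminal value at year 2: TV = D_2×(1+g_2)/(r−g_2) = 7.86751/0.046 = 171.03290
P_0 = D_1/(1+r)^1 + D_2/(1+r)^2 + TV/(1+r)^2
    = 5.49850 + 6.27251 + 142.90421 = 154.67522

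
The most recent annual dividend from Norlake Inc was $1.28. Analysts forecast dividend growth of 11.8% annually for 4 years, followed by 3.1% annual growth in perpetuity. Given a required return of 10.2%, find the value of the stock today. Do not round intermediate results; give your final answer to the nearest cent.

D_1 = 1.43104
D_2 = 1.59990
D_3 = 1.78869
D_4 = 1.99976
Terminal value at year 4: TV = D_4×(1+g_2)/(r−g_2) = 2.06175/0.071 = 29.03872
P_0 = D_1/(1+r)^1 + D_2/(1+r)^2 + D_3/(1+r)^3 + D_4/(1+r)^4 + TV/(1+r)^4
    = 1.29858 + 1.31744 + 1.33657 + 1.35597 + 19.69025 = 24.99881

$25.00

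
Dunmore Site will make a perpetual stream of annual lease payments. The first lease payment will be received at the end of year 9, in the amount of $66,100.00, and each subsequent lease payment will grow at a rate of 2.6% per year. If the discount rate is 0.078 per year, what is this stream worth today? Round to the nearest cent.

$697024.48

Value at end of year 8: C₁ / (r − g) = $66,100.00 / (0.078 − 0.026) = $1,271,153.8462
Discount to today: PV = $1,271,153.8462 / (1 + 0.078)^8 = $1,271,153.8462 / 1.823686 = $697,024.48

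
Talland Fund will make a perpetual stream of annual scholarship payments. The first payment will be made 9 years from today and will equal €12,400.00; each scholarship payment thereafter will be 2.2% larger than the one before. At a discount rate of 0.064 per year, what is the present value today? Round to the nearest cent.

€179737.78

Value at end of year 8: C₁ / (r − g) = €12,400.00 / (0.064 − 0.022) = €295,238.0952
Discount to today: PV = €295,238.0952 / (1 + 0.064)^8 = €295,238.0952 / 1.642605 = €179,737.78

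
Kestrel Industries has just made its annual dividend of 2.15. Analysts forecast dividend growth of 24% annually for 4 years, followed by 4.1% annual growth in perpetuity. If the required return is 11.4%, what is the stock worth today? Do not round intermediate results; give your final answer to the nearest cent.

58.39

D_1 = 2.66600
D_2 = 3.30584
D_3 = 4.09924
D_4 = 5.08306
Terminal value at year 4: TV = D_4×(1+g_2)/(r−g_2) = 5.29147/0.073 = 72.48582
P_0 = D_1/(1+r)^1 + D_2/(1+r)^2 + D_3/(1+r)^3 + D_4/(1+r)^4 + TV/(1+r)^4
    = 2.39318 + 2.66386 + 2.96516 + 3.30054 + 47.06654 = 58.38928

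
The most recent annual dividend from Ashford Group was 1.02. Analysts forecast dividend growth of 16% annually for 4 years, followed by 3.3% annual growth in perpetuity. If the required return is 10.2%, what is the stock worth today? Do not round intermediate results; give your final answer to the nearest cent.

23.39

D_1 = 1.18320
D_2 = 1.37251
D_3 = 1.59211
D_4 = 1.84685
Terminal value at year 4: TV = D_4×(1+g_2)/(r−g_2) = 1.90780/0.069 = 27.64925
P_0 = D_1/(1+r)^1 + D_2/(1+r)^2 + D_3/(1+r)^3 + D_4/(1+r)^4 + TV/(1+r)^4
    = 1.07368 + 1.13019 + 1.18968 + 1.25229 + 18.74809 = 23.39394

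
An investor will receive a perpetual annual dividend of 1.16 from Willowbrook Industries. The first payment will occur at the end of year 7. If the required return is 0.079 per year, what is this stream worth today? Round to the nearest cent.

9.30

Value at end of year 6: C / r = 1.16 / 0.079 = 14.6835
Discount to today: PV = 14.6835 / (1 + 0.079)^6 = 14.6835 / 1.578079 = 9.30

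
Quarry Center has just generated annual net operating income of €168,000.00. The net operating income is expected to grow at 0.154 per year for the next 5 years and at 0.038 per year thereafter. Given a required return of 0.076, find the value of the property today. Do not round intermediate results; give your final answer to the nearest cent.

€7552966.33

D_1 = 193872.00000
D_2 = 223728.28800
D_3 = 258182.44435
D_4 = 297942.54078
D_5 = 343825.69206
Terminal value at year 5: TV = D_5×(1+g_2)/(r−g_2) = 356891.06836/0.038 = 9391870.22003
P_0 = D_1/(1+r)^1 + D_2/(1+r)^2 + D_3/(1+r)^3 + D_4/(1+r)^4 + D_5/(1+r)^5 + TV/(1+r)^5
    = 180178.43866 + 193239.70094 + 207247.78335 + 222271.32155 + 238383.92665 + 6511645.15420 = 7552966.32535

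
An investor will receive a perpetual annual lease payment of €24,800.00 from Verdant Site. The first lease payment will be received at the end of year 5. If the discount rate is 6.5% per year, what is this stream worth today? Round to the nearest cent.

Value at end of year 4: C / r = €24,800.00 / 0.065 = €381,538.4615
Discount to today: PV = €381,538.4615 / (1 + 0.065)^4 = €381,538.4615 / 1.286466 = €296,578.66

€296578.66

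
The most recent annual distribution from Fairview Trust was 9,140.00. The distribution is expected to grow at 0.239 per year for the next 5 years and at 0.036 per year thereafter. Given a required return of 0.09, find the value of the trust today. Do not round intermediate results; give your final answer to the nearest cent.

400990.73

D_1 = 11324.46000
D_2 = 14031.00594
D_3 = 17384.41636
D_4 = 21539.29187
D_5 = 26687.18263
Terminal value at year 5: TV = D_5×(1+g_2)/(r−g_2) = 27647.92120/0.054 = 511998.54076
P_0 = D_1/(1+r)^1 + D_2/(1+r)^2 + D_3/(1+r)^3 + D_4/(1+r)^4 + D_5/(1+r)^5 + TV/(1+r)^5
    = 10389.41284 + 11809.61699 + 13423.95912 + 15258.97739 + 17344.83760 + 332763.92138 = 400990.72532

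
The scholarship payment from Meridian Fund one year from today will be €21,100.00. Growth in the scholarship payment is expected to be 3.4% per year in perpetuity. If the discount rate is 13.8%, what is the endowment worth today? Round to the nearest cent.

Growing perpetuity: P = D₁ / (r − g) = €21,100.0000 / (0.138 − 0.034) = €202,884.62

€202884.62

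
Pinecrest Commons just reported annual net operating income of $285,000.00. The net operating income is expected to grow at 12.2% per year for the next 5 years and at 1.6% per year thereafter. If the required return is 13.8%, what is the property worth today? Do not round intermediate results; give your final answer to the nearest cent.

$3577228.26

D_1 = 319770.00000
D_2 = 358781.94000
D_3 = 402553.33668
D_4 = 451664.84375
D_5 = 506767.95469
Terminal value at year 5: TV = D_5×(1+g_2)/(r−g_2) = 514876.24197/0.122 = 4220297.06531
P_0 = D_1/(1+r)^1 + D_2/(1+r)^2 + D_3/(1+r)^3 + D_4/(1+r)^4 + D_5/(1+r)^5 + TV/(1+r)^5
    = 280992.97012 + 277042.27810 + 273147.13184 + 269306.75037 + 265520.36372 + 2211218.76672 = 3577228.26086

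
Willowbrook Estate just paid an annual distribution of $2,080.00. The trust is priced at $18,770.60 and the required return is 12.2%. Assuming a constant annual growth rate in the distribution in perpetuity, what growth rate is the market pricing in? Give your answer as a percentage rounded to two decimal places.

P = D₀(1+g)/(r−g) ⇒ P(r−g) = D₀(1+g) ⇒ g(P+D₀) = P·r − D₀
g = (P·r − D₀)/(P + D₀) = ($18,770.60×0.122 − $2,080.00) / ($18,770.60 + $2,080.00) = 0.010072

1.01%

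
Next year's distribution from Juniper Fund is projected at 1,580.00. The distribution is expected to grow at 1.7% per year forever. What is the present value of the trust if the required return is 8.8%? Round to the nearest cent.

Growing perpetuity: P = D₁ / (r − g) = 1,580.0000 / (0.088 − 0.017) = 22,253.52

22253.52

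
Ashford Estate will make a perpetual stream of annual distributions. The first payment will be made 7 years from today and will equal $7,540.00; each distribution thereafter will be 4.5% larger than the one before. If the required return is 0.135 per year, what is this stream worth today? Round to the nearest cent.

Value at end of year 6: C₁ / (r − g) = $7,540.00 / (0.135 − 0.045) = $83,777.7778
Discount to today: PV = $83,777.7778 / (1 + 0.135)^6 = $83,777.7778 / 2.137840 = $39,188.05

$39188.05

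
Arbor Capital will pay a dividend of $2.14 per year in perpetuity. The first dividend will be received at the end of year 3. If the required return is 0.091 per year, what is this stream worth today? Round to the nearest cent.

Value at end of year 2: C / r = $2.14 / 0.091 = $23.5165
Discount to today: PV = $23.5165 / (1 + 0.091)^2 = $23.5165 / 1.190281 = $19.76

$19.76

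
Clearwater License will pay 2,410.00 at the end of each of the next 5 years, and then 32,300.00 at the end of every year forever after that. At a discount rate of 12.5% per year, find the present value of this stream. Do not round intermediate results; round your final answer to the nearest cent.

PV of 5-year annuity: 2,410.00 × [1 − (1+0.125)^−5] / 0.125 = 8580.96970
Perpetuity value at year 5: 32,300.00 / 0.125 = 258400.00000
PV of perpetuity: 258400.00000 / (1+0.125)^5 = 143393.64257
Total PV = 8580.96970 + 143393.64257 = 151974.61227

151974.61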